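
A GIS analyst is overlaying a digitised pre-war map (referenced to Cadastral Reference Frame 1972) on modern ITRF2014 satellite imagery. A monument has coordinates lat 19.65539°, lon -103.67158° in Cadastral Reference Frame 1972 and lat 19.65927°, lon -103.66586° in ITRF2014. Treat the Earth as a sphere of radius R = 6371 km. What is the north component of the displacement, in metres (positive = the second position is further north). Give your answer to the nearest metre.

Δφ = 19.65927° − 19.65539° = +0.00388°; Δλ = -103.66586° − -103.67158° = +0.00572°.
1° along a meridian = πR/180 = 111195 m.
ΔN = Δφ × 111195 = 431.4 m; ΔE = Δλ × 111195 × cos(19.65539°) = +0.00572 × 111195 × 0.941733 = 599.0 m.

ΔN = 431 m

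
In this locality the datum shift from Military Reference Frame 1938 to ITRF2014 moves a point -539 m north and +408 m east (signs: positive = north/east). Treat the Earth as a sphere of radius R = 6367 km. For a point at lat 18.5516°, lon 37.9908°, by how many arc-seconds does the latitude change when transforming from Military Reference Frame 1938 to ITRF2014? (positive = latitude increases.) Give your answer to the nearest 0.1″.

On a sphere of radius R, 1 rad of latitude = R, so Δφ = ΔN / R = -539.0 / 6367000 = -8.4655e-05 rad = -17.461″.

Δφ = -17.5″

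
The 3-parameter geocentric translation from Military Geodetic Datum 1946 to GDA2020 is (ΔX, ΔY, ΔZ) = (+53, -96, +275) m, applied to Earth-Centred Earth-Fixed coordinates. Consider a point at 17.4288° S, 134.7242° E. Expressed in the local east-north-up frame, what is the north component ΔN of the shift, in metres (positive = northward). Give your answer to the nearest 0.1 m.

ΔN = 230.8 m

At φ = -17.4288°, λ = 134.7242°: sin φ = -0.299520, cos φ = 0.954090, sin λ = 0.710502, cos λ = -0.703695.
ΔN = −sin φ cos λ·ΔX − sin φ sin λ·ΔY + cos φ·ΔZ = −(-0.299520)(-0.703695)(53) − (-0.299520)(0.710502)(-96) + (0.954090)(275) = 230.77 m.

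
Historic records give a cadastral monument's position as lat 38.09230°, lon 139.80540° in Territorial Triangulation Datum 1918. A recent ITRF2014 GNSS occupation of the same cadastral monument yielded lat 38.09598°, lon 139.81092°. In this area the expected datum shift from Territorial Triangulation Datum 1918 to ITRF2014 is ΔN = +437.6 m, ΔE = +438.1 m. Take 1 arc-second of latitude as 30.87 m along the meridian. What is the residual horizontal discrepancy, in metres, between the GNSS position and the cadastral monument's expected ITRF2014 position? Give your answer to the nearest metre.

53 m

Observed coordinate differences: Δφ = +0.00368°, Δλ = +0.00552°.
Converting to metres (1° lat = 111132 m, cos φ = 0.787018): observed ΔN = 409.0 m, observed ΔE = 482.8 m.
Subtracting the expected shift leaves a residual of 409.0 − (437.6) = -28.6 m north and 482.8 − (438.1) = 44.7 m east.
Residual distance = √((-28.6)² + 44.7²) = 53.1 m.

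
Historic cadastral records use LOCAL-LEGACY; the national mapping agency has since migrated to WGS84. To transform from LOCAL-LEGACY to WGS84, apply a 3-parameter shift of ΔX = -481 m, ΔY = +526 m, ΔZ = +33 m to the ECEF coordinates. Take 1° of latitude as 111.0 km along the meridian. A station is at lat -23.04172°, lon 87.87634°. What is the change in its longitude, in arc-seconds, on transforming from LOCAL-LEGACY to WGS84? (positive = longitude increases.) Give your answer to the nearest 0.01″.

sin φ = -0.391401, cos φ = 0.920220, sin λ = 0.999313, cos λ = 0.037056.
East component: ΔE = −sin λ·ΔX + cos λ·ΔY = −(0.999313)(-481) + (0.037056)(526) = 500.16 m.
1° of latitude spans 111000 m; at latitude φ, 1° of longitude spans that × cos φ = 102144.4 m, so Δλ = 500.16 / 102144.4 × 3600 = 17.628″.

Δλ = 17.63″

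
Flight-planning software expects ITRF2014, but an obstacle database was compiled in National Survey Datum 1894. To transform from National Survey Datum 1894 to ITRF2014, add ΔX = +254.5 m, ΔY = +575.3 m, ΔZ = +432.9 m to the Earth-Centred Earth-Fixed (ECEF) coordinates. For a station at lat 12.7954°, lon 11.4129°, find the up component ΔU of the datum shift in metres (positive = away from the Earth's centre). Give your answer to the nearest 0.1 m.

The local up (radial) axis is (cos φ cos λ, cos φ sin λ, sin φ), giving ΔU = 243.273 + 111.012 + 95.874 = 450.16 m.

ΔU = 450.2 m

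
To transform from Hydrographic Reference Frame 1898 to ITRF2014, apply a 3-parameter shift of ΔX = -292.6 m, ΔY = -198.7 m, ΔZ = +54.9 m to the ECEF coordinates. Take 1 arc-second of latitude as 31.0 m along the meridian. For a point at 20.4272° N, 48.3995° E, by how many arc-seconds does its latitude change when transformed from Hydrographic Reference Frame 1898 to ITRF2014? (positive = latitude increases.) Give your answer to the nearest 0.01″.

sin φ = 0.349017, cos φ = 0.937116, sin λ = 0.747792, cos λ = 0.663933.
North component: ΔN = −sin φ cos λ·ΔX − sin φ sin λ·ΔY + cos φ·ΔZ = −(0.349017)(0.663933)(-292.6) − (0.349017)(0.747792)(-198.7) + (0.937116)(54.9) = 171.11 m.
1° of latitude spans 3600 × 31.00 = 111600 m, so Δφ = 171.11 / 111600 × 3600 = 5.520″.

Δφ = 5.52″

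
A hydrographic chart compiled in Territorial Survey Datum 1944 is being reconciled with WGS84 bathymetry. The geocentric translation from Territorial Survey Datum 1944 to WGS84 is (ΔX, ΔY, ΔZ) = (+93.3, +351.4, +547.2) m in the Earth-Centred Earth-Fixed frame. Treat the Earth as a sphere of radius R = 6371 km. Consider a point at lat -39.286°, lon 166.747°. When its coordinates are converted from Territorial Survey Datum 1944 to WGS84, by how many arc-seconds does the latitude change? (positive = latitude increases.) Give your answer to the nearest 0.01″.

sin φ = -0.633192, cos φ = 0.773995, sin λ = 0.229251, cos λ = -0.973367.
North component: ΔN = −sin φ cos λ·ΔX − sin φ sin λ·ΔY + cos φ·ΔZ = −(-0.633192)(-0.973367)(93.3) − (-0.633192)(0.229251)(351.4) + (0.773995)(547.2) = 417.04 m.
1° of latitude spans πR/180 = 111195 m, so Δφ = 417.04 / 111195 × 3600 = 13.502″.

Δφ = 13.50″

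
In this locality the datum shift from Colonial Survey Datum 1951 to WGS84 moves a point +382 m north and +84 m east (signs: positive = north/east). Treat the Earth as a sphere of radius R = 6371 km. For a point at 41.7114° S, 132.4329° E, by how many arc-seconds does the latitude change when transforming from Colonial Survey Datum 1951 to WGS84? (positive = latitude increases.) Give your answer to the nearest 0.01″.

On a sphere of radius R, 1 rad of latitude = R, so Δφ = ΔN / R = 382.0 / 6371000 = 5.9959e-05 rad = 12.367″.

Δφ = 12.37″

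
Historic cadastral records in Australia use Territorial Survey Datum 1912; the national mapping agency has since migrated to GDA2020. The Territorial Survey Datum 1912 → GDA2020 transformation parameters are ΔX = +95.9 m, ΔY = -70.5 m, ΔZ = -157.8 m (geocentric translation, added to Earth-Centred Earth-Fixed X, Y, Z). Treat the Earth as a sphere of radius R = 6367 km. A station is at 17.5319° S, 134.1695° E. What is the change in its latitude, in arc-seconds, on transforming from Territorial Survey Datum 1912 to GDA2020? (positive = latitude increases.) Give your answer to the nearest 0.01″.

Δφ = -6.02″

sin φ = -0.301237, cos φ = 0.953549, sin λ = 0.717282, cos λ = -0.696783.
North component: ΔN = −sin φ cos λ·ΔX − sin φ sin λ·ΔY + cos φ·ΔZ = −(-0.301237)(-0.696783)(95.9) − (-0.301237)(0.717282)(-70.5) + (0.953549)(-157.8) = -185.83 m.
1° of latitude spans πR/180 = 111125 m, so Δφ = -185.83 / 111125 × 3600 = -6.020″.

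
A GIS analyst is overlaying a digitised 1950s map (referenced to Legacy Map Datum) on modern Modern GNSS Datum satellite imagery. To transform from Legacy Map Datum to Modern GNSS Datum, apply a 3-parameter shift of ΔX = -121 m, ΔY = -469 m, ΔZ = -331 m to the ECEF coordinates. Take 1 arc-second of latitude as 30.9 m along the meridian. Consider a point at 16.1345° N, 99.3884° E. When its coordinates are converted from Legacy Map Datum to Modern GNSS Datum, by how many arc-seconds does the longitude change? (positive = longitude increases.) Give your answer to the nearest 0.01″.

Δλ = 6.60″

sin φ = 0.277893, cos φ = 0.960612, sin λ = 0.986605, cos λ = -0.163126.
East component: ΔE = −sin λ·ΔX + cos λ·ΔY = −(0.986605)(-121) + (-0.163126)(-469) = 195.89 m.
1° of latitude spans 3600 × 30.90 = 111240 m; at latitude φ, 1° of longitude spans that × cos φ = 106858.5 m, so Δλ = 195.89 / 106858.5 × 3600 = 6.599″.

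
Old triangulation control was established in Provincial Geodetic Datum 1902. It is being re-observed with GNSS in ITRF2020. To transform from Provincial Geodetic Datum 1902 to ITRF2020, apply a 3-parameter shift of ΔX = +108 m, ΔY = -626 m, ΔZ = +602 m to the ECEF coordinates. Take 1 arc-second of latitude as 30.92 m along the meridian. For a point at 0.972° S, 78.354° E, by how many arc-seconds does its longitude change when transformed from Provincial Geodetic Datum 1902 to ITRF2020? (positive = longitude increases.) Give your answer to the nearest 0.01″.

sin φ = -0.016964, cos φ = 0.999856, sin λ = 0.979413, cos λ = 0.201864.
East component: ΔE = −sin λ·ΔX + cos λ·ΔY = −(0.979413)(108) + (0.201864)(-626) = -232.14 m.
1° of latitude spans 3600 × 30.92 = 111312 m; at latitude φ, 1° of longitude spans that × cos φ = 111296.0 m, so Δλ = -232.14 / 111296.0 × 3600 = -7.509″.

Δλ = -7.51″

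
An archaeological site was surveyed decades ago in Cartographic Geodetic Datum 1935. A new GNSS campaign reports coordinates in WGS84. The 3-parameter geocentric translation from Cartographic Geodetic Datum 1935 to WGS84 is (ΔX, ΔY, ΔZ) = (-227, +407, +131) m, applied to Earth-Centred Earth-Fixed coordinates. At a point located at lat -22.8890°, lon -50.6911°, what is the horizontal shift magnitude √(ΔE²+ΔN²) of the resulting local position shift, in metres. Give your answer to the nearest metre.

The local east axis at (φ, λ) is (−sin λ, cos λ, 0), so ΔE = −sin(-50.6911°)·(-227) + cos(-50.6911°)·407 = 82.20 m.
The local north axis is (−sin φ cos λ, −sin φ sin λ, cos φ), giving ΔN = -55.932 − 122.484 + 120.685 = -57.73 m.
Horizontal magnitude = √(ΔE² + ΔN²) = √(82.20² + (-57.73)²) = 100.44 m.

100 m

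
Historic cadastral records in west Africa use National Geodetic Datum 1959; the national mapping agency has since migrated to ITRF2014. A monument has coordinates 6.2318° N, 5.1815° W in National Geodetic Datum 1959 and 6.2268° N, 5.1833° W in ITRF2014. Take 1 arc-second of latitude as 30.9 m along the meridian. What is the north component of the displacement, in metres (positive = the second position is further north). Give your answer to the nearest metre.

Δφ = 6.2268° − 6.2318° = -0.0050°; Δλ = -5.1833° − -5.1815° = -0.0018°.
1° of latitude = 3600 × 30.90 = 111240 m.
ΔN = Δφ × 111240 = -556.2 m; ΔE = Δλ × 111240 × cos(6.2318°) = -0.0018 × 111240 × 0.994091 = -199.0 m.

ΔN = -556 m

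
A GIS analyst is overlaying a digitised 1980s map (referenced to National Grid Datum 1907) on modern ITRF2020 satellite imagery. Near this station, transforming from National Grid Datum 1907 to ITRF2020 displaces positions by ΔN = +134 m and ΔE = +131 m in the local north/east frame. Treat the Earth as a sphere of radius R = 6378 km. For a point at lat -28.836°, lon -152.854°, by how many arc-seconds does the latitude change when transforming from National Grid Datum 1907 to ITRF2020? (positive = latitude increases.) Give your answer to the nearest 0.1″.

On a sphere of radius R, 1 rad of latitude = R, so Δφ = ΔN / R = 134.0 / 6378000 = 2.1010e-05 rad = 4.334″.

Δφ = 4.3″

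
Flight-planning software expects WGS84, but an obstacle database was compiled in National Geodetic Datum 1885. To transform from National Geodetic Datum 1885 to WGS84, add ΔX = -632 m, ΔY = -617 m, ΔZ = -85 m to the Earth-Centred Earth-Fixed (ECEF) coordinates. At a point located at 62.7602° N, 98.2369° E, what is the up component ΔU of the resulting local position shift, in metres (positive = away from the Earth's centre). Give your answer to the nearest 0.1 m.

ΔU = -313.6 m

The local up (radial) axis is (cos φ cos λ, cos φ sin λ, sin φ), giving ΔU = 41.444 − 279.497 − 75.573 = -313.63 m.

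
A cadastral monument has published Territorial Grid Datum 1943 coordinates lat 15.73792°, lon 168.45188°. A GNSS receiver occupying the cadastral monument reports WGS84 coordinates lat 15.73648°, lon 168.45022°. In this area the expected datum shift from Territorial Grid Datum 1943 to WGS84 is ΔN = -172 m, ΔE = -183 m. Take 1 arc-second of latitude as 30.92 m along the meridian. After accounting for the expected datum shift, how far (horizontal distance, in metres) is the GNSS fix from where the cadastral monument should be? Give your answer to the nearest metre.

13 m

Observed coordinate differences: Δφ = -0.00144°, Δλ = -0.00166°.
Converting to metres (1° lat = 111312 m, cos φ = 0.962512): observed ΔN = -160.3 m, observed ΔE = -177.9 m.
Subtracting the expected shift leaves a residual of -160.3 − (-172) = 11.7 m north and -177.9 − (-183) = 5.1 m east.
Residual distance = √(11.7² + 5.1²) = 12.8 m.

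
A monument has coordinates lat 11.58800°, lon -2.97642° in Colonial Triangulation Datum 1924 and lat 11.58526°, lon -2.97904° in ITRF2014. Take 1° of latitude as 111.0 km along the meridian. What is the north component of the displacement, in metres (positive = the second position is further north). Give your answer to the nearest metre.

ΔN = -304 m

Δφ = 11.58526° − 11.58800° = -0.00274°; Δλ = -2.97904° − -2.97642° = -0.00262°.
ΔN = Δφ × 111000 = -304.1 m; ΔE = Δλ × 111000 × cos(11.58800°) = -0.00262 × 111000 × 0.979617 = -284.9 m.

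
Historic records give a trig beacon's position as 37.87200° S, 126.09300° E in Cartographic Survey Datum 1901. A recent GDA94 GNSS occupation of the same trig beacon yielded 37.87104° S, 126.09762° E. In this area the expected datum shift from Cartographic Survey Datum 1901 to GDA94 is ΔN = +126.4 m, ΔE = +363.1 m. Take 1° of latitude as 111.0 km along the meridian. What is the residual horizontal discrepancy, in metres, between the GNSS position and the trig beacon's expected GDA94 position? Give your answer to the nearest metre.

46 m

Observed coordinate differences: Δφ = +0.00096°, Δλ = +0.00462°.
Converting to metres (1° lat = 111000 m, cos φ = 0.789384): observed ΔN = 106.6 m, observed ΔE = 404.8 m.
Subtracting the expected shift leaves a residual of 106.6 − (126.4) = -19.8 m north and 404.8 − (363.1) = 41.7 m east.
Residual distance = √((-19.8)² + 41.7²) = 46.2 m.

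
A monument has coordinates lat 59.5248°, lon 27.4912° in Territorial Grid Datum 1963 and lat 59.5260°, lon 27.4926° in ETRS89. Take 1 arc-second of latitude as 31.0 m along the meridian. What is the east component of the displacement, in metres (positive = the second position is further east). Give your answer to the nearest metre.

Δφ = 59.5260° − 59.5248° = +0.0012°; Δλ = 27.4926° − 27.4912° = +0.0014°.
1° of latitude = 3600 × 31.00 = 111600 m.
ΔN = Δφ × 111600 = 133.9 m; ΔE = Δλ × 111600 × cos(59.5248°) = +0.0014 × 111600 × 0.507165 = 79.2 m.

ΔE = 79 m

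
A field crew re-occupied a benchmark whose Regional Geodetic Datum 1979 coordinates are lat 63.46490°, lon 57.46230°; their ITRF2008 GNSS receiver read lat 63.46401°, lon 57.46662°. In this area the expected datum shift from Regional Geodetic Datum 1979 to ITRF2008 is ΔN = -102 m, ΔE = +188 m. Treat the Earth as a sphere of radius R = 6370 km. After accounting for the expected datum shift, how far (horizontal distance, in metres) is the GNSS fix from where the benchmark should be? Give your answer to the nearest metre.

Observed coordinate differences: Δφ = -0.00089°, Δλ = +0.00432°.
Converting to metres (1° lat = 111177 m, cos φ = 0.446746): observed ΔN = -98.9 m, observed ΔE = 214.6 m.
Subtracting the expected shift leaves a residual of -98.9 − (-102) = 3.1 m north and 214.6 − (188) = 26.6 m east.
Residual distance = √(3.1² + 26.6²) = 26.7 m.

27 m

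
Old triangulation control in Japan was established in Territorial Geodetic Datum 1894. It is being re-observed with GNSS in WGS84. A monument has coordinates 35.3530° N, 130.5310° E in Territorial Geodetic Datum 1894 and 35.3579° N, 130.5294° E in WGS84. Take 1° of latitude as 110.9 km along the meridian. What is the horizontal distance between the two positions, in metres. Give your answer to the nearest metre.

Δφ = 35.3579° − 35.3530° = +0.0049°; Δλ = 130.5294° − 130.5310° = -0.0016°.
ΔN = Δφ × 110900 = 543.4 m; ΔE = Δλ × 110900 × cos(35.3530°) = -0.0016 × 110900 × 0.815603 = -144.7 m.
Distance = √(ΔE² + ΔN²) = √((-144.7)² + 543.4²) = 562.4 m.

562 m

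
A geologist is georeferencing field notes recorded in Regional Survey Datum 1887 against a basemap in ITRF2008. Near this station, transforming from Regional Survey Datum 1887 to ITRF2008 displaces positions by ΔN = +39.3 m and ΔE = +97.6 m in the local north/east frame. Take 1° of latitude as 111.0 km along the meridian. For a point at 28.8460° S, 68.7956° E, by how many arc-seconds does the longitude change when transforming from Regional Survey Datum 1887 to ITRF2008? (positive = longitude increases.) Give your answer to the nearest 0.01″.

At latitude -28.8460°, cos φ = 0.875920.
1° of longitude at this latitude = 111.0 × cos φ = 97.23 km, so Δλ = 97.6 / 97227.1 = 0.0010038° = 3.614″.

Δλ = 3.61″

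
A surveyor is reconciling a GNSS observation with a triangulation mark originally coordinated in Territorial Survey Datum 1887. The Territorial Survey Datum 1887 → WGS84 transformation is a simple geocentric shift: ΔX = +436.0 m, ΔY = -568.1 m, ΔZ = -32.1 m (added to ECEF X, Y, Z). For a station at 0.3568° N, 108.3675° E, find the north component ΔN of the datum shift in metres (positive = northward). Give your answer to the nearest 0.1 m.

At φ = 0.3568°, λ = 108.3675°: sin φ = 0.006227, cos φ = 0.999981, sin λ = 0.949055, cos λ = -0.315111.
ΔN = −sin φ cos λ·ΔX − sin φ sin λ·ΔY + cos φ·ΔZ = −(0.006227)(-0.315111)(436.0) − (0.006227)(0.949055)(-568.1) + (0.999981)(-32.1) = -27.89 m.

ΔN = -27.9 m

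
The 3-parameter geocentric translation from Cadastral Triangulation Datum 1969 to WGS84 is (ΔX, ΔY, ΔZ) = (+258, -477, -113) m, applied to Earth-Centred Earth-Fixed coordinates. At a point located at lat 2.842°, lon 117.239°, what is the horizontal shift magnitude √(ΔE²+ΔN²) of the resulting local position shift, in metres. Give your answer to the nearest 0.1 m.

86.7 m

The local east axis at (φ, λ) is (−sin λ, cos λ, 0), so ΔE = −sin(117.239°)·258 + cos(117.239°)·(-477) = -11.06 m.
The local north axis is (−sin φ cos λ, −sin φ sin λ, cos φ), giving ΔN = 5.855 + 21.028 − 112.861 = -85.98 m.
Horizontal magnitude = √(ΔE² + ΔN²) = √((-11.06)² + (-85.98)²) = 86.69 m.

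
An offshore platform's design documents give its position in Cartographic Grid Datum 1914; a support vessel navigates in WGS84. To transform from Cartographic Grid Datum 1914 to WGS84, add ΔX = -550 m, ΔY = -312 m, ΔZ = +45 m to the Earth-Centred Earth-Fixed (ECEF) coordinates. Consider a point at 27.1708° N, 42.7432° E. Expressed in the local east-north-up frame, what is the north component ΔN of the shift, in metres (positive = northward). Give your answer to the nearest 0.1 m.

At φ = 27.1708°, λ = 42.7432°: sin φ = 0.456645, cos φ = 0.889649, sin λ = 0.678714, cos λ = 0.734403.
ΔN = −sin φ cos λ·ΔX − sin φ sin λ·ΔY + cos φ·ΔZ = −(0.456645)(0.734403)(-550) − (0.456645)(0.678714)(-312) + (0.889649)(45) = 321.18 m.

ΔN = 321.2 m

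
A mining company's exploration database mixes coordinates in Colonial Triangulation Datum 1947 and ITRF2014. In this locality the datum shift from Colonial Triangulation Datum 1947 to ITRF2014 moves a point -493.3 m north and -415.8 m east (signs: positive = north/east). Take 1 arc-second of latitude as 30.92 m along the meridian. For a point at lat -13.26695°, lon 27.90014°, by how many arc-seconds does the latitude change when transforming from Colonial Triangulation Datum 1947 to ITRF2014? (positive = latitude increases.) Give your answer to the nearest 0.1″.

Δφ = -16.0″

1″ of latitude = 30.92 m, so Δφ = -493.3 / 30.92 = -15.954″.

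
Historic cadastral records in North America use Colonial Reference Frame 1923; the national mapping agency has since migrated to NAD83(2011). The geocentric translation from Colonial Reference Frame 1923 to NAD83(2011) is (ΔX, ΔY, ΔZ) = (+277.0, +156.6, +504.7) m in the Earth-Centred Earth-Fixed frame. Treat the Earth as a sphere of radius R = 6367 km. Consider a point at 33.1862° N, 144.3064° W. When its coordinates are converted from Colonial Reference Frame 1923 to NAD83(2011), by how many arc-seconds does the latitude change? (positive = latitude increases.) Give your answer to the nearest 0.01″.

Δφ = 19.29″

sin φ = 0.547362, cos φ = 0.836896, sin λ = -0.583450, cos λ = -0.812149.
North component: ΔN = −sin φ cos λ·ΔX − sin φ sin λ·ΔY + cos φ·ΔZ = −(0.547362)(-0.812149)(277.0) − (0.547362)(-0.583450)(156.6) + (0.836896)(504.7) = 595.53 m.
1° of latitude spans πR/180 = 111125 m, so Δφ = 595.53 / 111125 × 3600 = 19.293″.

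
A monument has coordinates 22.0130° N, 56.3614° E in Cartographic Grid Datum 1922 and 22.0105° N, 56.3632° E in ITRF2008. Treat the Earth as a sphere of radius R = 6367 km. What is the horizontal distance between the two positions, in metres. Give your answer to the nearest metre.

334 m

Δφ = 22.0105° − 22.0130° = -0.0025°; Δλ = 56.3632° − 56.3614° = +0.0018°.
1° along a meridian = πR/180 = 111125 m.
ΔN = Δφ × 111125 = -277.8 m; ΔE = Δλ × 111125 × cos(22.0130°) = +0.0018 × 111125 × 0.927099 = 185.4 m.
Distance = √(ΔE² + ΔN²) = √(185.4² + (-277.8)²) = 334.0 m.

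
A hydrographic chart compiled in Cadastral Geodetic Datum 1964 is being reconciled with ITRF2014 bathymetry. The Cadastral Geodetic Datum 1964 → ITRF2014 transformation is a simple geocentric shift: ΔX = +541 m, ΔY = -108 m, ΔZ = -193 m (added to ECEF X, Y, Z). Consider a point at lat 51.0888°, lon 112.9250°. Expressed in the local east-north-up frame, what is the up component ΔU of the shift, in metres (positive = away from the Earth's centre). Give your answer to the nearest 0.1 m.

At φ = 51.0888°, λ = 112.9250°: sin φ = 0.778120, cos φ = 0.628115, sin λ = 0.921016, cos λ = -0.389526.
ΔU = cos φ cos λ·ΔX + cos φ sin λ·ΔY + sin φ·ΔZ = (0.628115)(-0.389526)(541) + (0.628115)(0.921016)(-108) + (0.778120)(-193) = -345.02 m.

ΔU = -345.0 m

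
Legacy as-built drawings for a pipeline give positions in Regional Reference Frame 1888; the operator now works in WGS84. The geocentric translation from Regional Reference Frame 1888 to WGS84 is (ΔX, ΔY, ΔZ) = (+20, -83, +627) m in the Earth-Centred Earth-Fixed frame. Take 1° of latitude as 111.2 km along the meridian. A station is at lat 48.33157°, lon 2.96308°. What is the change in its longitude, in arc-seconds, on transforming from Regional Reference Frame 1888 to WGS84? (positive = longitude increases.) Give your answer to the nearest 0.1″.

sin φ = 0.747005, cos φ = 0.664819, sin λ = 0.051692, cos λ = 0.998663.
East component: ΔE = −sin λ·ΔX + cos λ·ΔY = −(0.051692)(20) + (0.998663)(-83) = -83.92 m.
1° of latitude spans 111200 m; at latitude φ, 1° of longitude spans that × cos φ = 73927.9 m, so Δλ = -83.92 / 73927.9 × 3600 = -4.087″.

Δλ = -4.1″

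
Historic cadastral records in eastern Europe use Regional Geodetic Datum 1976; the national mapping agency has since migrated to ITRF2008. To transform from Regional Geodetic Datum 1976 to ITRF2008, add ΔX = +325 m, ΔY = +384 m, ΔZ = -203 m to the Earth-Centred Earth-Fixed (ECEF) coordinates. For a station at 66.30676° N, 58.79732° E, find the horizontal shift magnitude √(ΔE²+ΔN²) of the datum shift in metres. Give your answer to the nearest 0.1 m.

The local east axis at (φ, λ) is (−sin λ, cos λ, 0), so ΔE = −sin(58.79732°)·325 + cos(58.79732°)·384 = -79.05 m.
The local north axis is (−sin φ cos λ, −sin φ sin λ, cos φ), giving ΔN = -154.180 − 300.765 − 81.573 = -536.52 m.
Horizontal magnitude = √(ΔE² + ΔN²) = √((-79.05)² + (-536.52)²) = 542.31 m.

542.3 m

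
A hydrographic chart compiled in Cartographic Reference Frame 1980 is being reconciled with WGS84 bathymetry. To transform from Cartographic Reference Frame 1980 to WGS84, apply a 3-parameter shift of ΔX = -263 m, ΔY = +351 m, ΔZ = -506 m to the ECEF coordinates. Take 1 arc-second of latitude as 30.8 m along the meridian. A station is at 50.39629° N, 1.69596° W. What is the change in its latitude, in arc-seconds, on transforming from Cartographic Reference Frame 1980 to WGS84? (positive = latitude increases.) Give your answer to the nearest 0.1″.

sin φ = 0.770472, cos φ = 0.637474, sin λ = -0.029596, cos λ = 0.999562.
North component: ΔN = −sin φ cos λ·ΔX − sin φ sin λ·ΔY + cos φ·ΔZ = −(0.770472)(0.999562)(-263) − (0.770472)(-0.029596)(351) + (0.637474)(-506) = -112.01 m.
1° of latitude spans 3600 × 30.80 = 110880 m, so Δφ = -112.01 / 110880 × 3600 = -3.637″.

Δφ = -3.6″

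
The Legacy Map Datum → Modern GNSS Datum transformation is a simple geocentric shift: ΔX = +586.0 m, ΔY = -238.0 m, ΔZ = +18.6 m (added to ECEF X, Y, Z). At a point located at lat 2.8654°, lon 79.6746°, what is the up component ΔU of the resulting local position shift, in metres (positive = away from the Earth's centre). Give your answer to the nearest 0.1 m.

At φ = 2.8654°, λ = 79.6746°: sin φ = 0.049990, cos φ = 0.998750, sin λ = 0.983806, cos λ = 0.179238.
ΔU = cos φ cos λ·ΔX + cos φ sin λ·ΔY + sin φ·ΔZ = (0.998750)(0.179238)(586.0) + (0.998750)(0.983806)(-238.0) + (0.049990)(18.6) = -128.02 m.

ΔU = -128.0 m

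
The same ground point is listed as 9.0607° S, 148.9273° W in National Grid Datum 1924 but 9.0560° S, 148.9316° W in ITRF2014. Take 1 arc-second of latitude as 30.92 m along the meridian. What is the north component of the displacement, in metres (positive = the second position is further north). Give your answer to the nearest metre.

ΔN = 523 m

Δφ = -9.0560° − -9.0607° = +0.0047°; Δλ = -148.9316° − -148.9273° = -0.0043°.
1° of latitude = 3600 × 30.92 = 111312 m.
ΔN = Δφ × 111312 = 523.2 m; ΔE = Δλ × 111312 × cos(-9.0607°) = -0.0043 × 111312 × 0.987522 = -472.7 m.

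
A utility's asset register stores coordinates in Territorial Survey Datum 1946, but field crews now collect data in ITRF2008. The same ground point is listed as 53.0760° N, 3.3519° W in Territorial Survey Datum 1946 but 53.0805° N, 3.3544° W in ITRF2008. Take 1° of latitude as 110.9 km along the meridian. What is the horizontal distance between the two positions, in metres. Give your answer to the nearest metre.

526 m

Δφ = 53.0805° − 53.0760° = +0.0045°; Δλ = -3.3544° − -3.3519° = -0.0025°.
ΔN = Δφ × 110900 = 499.1 m; ΔE = Δλ × 110900 × cos(53.0760°) = -0.0025 × 110900 × 0.600755 = -166.6 m.
Distance = √(ΔE² + ΔN²) = √((-166.6)² + 499.1²) = 526.1 m.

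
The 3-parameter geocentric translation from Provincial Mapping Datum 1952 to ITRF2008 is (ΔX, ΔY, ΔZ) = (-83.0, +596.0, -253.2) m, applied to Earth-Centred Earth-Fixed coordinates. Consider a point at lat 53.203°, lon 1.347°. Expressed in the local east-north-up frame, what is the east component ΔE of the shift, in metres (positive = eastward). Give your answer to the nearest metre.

At φ = 53.203°, λ = 1.347°: sin φ = 0.800763, cos φ = 0.598982, sin λ = 0.023507, cos λ = 0.999724.
ΔE = −sin λ·ΔX + cos λ·ΔY = −(0.023507)·(-83.0) + (0.999724)·(596.0) = 597.79 m.

ΔE = 598 m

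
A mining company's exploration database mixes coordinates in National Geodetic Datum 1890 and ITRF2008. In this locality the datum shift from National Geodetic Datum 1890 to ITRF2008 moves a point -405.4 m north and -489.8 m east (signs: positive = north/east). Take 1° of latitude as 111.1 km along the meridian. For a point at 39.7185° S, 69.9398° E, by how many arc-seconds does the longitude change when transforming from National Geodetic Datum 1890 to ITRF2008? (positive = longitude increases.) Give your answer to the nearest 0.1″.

At latitude -39.7185°, cos φ = 0.769193.
1° of longitude at this latitude = 111.1 × cos φ = 85.46 km, so Δλ = -489.8 / 85457.4 = -0.0057315° = -20.633″.

Δλ = -20.6″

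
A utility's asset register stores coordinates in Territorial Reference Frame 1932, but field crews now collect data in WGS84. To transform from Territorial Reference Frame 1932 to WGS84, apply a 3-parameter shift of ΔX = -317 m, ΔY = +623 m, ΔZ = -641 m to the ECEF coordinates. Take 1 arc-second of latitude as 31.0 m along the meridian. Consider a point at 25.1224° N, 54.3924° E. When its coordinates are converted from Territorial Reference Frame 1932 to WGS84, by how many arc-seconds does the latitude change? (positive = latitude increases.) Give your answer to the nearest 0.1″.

sin φ = 0.424553, cos φ = 0.905403, sin λ = 0.813024, cos λ = 0.582231.
North component: ΔN = −sin φ cos λ·ΔX − sin φ sin λ·ΔY + cos φ·ΔZ = −(0.424553)(0.582231)(-317) − (0.424553)(0.813024)(623) + (0.905403)(-641) = -717.05 m.
1° of latitude spans 3600 × 31.00 = 111600 m, so Δφ = -717.05 / 111600 × 3600 = -23.131″.

Δφ = -23.1″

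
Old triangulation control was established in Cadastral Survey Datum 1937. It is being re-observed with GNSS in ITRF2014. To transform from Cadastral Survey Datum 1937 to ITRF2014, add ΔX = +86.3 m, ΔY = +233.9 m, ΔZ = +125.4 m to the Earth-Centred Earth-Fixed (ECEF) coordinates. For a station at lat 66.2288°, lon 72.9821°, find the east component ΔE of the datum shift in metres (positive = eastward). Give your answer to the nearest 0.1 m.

At φ = 66.2288°, λ = 72.9821°: sin φ = 0.915162, cos φ = 0.403085, sin λ = 0.956213, cos λ = 0.292670.
ΔE = −sin λ·ΔX + cos λ·ΔY = −(0.956213)·(86.3) + (0.292670)·(233.9) = -14.07 m.

ΔE = -14.1 m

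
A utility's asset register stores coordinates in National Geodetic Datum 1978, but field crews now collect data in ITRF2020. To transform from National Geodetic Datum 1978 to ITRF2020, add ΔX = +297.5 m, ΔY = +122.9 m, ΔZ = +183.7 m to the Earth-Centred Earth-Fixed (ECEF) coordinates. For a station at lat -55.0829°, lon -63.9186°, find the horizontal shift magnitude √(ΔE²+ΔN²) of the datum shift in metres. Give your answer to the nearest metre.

344 m

The local east axis at (φ, λ) is (−sin λ, cos λ, 0), so ΔE = −sin(-63.9186°)·297.5 + cos(-63.9186°)·122.9 = 321.24 m.
The local north axis is (−sin φ cos λ, −sin φ sin λ, cos φ), giving ΔN = 107.250 − 90.514 + 105.148 = 121.88 m.
Horizontal magnitude = √(ΔE² + ΔN²) = √(321.24² + 121.88²) = 343.58 m.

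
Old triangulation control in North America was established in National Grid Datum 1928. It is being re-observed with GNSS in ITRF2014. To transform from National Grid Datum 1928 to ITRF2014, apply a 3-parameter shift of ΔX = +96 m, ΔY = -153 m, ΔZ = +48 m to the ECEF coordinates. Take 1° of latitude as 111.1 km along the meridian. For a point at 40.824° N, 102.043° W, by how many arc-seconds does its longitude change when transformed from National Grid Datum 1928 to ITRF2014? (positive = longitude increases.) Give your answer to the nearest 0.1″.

sin φ = 0.653738, cos φ = 0.756721, sin λ = -0.977991, cos λ = -0.208646.
East component: ΔE = −sin λ·ΔX + cos λ·ΔY = −(-0.977991)(96) + (-0.208646)(-153) = 125.81 m.
1° of latitude spans 111100 m; at latitude φ, 1° of longitude spans that × cos φ = 84071.7 m, so Δλ = 125.81 / 84071.7 × 3600 = 5.387″.

Δλ = 5.4″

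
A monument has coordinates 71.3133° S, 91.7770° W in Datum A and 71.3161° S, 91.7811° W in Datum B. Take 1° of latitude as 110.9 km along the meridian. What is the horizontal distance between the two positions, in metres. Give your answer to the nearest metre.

Δφ = -71.3161° − -71.3133° = -0.0028°; Δλ = -91.7811° − -91.7770° = -0.0041°.
ΔN = Δφ × 110900 = -310.5 m; ΔE = Δλ × 110900 × cos(-71.3133°) = -0.0041 × 110900 × 0.320393 = -145.7 m.
Distance = √(ΔE² + ΔN²) = √((-145.7)² + (-310.5)²) = 343.0 m.

343 m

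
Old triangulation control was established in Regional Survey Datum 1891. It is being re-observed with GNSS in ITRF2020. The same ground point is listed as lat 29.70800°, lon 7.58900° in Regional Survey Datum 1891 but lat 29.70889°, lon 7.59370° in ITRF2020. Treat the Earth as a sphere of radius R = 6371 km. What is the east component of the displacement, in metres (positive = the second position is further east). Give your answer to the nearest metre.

ΔE = 454 m

Δφ = 29.70889° − 29.70800° = +0.00089°; Δλ = 7.59370° − 7.58900° = +0.00470°.
1° along a meridian = πR/180 = 111195 m.
ΔN = Δφ × 111195 = 99.0 m; ΔE = Δλ × 111195 × cos(29.70800°) = +0.00470 × 111195 × 0.868562 = 453.9 m.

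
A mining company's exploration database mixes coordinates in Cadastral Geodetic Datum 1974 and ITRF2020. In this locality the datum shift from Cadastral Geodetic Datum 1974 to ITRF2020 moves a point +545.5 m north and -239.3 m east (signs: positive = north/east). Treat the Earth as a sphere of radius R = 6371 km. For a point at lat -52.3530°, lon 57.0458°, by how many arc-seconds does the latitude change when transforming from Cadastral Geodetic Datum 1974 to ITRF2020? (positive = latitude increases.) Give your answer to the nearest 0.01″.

Δφ = 17.66″

On a sphere of radius R, 1 rad of latitude = R, so Δφ = ΔN / R = 545.5 / 6371000 = 8.5622e-05 rad = 17.661″.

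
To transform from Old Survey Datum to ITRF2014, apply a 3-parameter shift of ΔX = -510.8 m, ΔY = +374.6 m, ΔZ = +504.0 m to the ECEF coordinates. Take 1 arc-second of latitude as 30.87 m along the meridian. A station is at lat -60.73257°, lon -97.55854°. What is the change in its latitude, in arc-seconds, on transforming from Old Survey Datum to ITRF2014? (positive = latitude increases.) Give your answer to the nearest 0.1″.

Δφ = -0.6″

sin φ = -0.872347, cos φ = 0.488887, sin λ = -0.991311, cos λ = -0.131539.
North component: ΔN = −sin φ cos λ·ΔX − sin φ sin λ·ΔY + cos φ·ΔZ = −(-0.872347)(-0.131539)(-510.8) − (-0.872347)(-0.991311)(374.6) + (0.488887)(504.0) = -18.93 m.
1° of latitude spans 3600 × 30.87 = 111132 m, so Δφ = -18.93 / 111132 × 3600 = -0.613″.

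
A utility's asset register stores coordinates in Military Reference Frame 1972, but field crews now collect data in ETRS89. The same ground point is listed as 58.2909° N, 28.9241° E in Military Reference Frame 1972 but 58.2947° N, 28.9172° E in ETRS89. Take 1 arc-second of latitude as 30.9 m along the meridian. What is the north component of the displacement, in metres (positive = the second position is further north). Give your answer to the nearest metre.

Δφ = 58.2947° − 58.2909° = +0.0038°; Δλ = 28.9172° − 28.9241° = -0.0069°.
1° of latitude = 3600 × 30.90 = 111240 m.
ΔN = Δφ × 111240 = 422.7 m; ΔE = Δλ × 111240 × cos(58.2909°) = -0.0069 × 111240 × 0.525607 = -403.4 m.

ΔN = 423 m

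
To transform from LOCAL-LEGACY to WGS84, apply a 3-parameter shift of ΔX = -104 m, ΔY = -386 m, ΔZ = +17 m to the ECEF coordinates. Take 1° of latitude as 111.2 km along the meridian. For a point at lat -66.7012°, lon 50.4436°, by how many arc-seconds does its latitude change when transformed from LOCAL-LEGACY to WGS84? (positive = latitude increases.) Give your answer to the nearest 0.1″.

sin φ = -0.918455, cos φ = 0.395526, sin λ = 0.770998, cos λ = 0.636837.
North component: ΔN = −sin φ cos λ·ΔX − sin φ sin λ·ΔY + cos φ·ΔZ = −(-0.918455)(0.636837)(-104) − (-0.918455)(0.770998)(-386) + (0.395526)(17) = -327.44 m.
1° of latitude spans 111200 m, so Δφ = -327.44 / 111200 × 3600 = -10.601″.

Δφ = -10.6″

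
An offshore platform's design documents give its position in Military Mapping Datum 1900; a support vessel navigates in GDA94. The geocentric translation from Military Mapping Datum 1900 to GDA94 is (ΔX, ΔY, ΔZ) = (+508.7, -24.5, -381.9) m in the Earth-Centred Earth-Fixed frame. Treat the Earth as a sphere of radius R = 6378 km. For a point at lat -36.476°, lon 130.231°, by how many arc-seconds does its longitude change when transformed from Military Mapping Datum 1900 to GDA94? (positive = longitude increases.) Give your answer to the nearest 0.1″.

Δλ = -15.0″

sin φ = -0.594486, cos φ = 0.804106, sin λ = 0.763447, cos λ = -0.645871.
East component: ΔE = −sin λ·ΔX + cos λ·ΔY = −(0.763447)(508.7) + (-0.645871)(-24.5) = -372.54 m.
1° of latitude spans πR/180 = 111317 m; at latitude φ, 1° of longitude spans that × cos φ = 89510.7 m, so Δλ = -372.54 / 89510.7 × 3600 = -14.983″.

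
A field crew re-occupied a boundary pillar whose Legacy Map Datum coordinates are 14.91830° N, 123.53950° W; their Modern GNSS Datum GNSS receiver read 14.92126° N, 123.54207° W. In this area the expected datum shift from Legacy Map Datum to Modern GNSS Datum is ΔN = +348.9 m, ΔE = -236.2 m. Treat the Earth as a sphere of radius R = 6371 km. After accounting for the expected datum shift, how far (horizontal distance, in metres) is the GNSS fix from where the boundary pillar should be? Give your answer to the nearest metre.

Observed coordinate differences: Δφ = +0.00296°, Δλ = -0.00257°.
Converting to metres (1° lat = 111195 m, cos φ = 0.966294): observed ΔN = 329.1 m, observed ΔE = -276.1 m.
Subtracting the expected shift leaves a residual of 329.1 − (348.9) = -19.8 m north and -276.1 − (-236.2) = -39.9 m east.
Residual distance = √((-19.8)² + (-39.9)²) = 44.6 m.

45 m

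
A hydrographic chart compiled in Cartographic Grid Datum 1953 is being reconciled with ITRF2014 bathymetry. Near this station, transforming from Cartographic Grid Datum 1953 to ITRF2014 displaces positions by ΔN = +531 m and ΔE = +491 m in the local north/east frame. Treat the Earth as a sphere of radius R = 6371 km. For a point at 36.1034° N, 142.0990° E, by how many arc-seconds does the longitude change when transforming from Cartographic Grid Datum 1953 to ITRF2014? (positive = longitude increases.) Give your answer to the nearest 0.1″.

Δλ = 19.7″

At latitude 36.1034°, cos φ = 0.807955.
One radian of longitude at latitude φ spans R cos φ, so Δλ = ΔE / (R cos φ) = 491.0 / (6371000 × 0.807955) = 9.5386e-05 rad = 19.675″.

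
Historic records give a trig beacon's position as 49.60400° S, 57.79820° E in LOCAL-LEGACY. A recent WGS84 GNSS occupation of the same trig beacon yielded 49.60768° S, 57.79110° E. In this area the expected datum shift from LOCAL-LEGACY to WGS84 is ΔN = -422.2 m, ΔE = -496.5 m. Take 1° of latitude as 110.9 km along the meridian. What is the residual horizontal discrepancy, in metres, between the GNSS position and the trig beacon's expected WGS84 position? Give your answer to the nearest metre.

Observed coordinate differences: Δφ = -0.00368°, Δλ = -0.00710°.
Converting to metres (1° lat = 110900 m, cos φ = 0.648067): observed ΔN = -408.1 m, observed ΔE = -510.3 m.
Subtracting the expected shift leaves a residual of -408.1 − (-422.2) = 14.1 m north and -510.3 − (-496.5) = -13.8 m east.
Residual distance = √(14.1² + (-13.8)²) = 19.7 m.

20 m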